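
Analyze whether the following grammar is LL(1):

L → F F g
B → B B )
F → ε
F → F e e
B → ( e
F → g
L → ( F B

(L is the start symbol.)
No. Predict set conflict for B: { '(' }

Relevant sets:
  FIRST(F) = { 'e', 'g', ε }
  FIRST(B) = { '(' }
  FOLLOW(F) = { '(', 'e', 'g' }

For L:
  PREDICT(L → F F g) = { 'e', 'g' }
  PREDICT(L → '(' F B) = { '(' }
For B:
  PREDICT(B → B B ')') = { '(' }
  PREDICT(B → '(' e) = { '(' }
For F:
  PREDICT(F → ε) = { '(', 'e', 'g' }
  PREDICT(F → F e e) = { 'e', 'g' }
  PREDICT(F → g) = { 'g' }

Conflict found: Predict set conflict for B: { '(' }
The grammar is NOT LL(1).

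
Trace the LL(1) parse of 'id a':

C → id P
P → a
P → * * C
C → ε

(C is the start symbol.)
LL(1) parsing maintains a stack (initially the start symbol over $) and the input. At each step: if the stack top is a terminal, match it against the current input token; if it is a non-terminal N, replace it with the RHS of M[N, lookahead] (the unique production whose predict set contains the lookahead).

Stack is shown with the top on the left.

Stack   Input   Action
----------------------
C $     id a $  output C → id P
id P $  id a $  match 'id'
P $     a $     output P → a
a $     a $     match 'a'
$       $       accept

The string is accepted.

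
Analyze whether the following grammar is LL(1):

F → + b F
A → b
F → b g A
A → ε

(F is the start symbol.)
Yes, the grammar is LL(1).

A grammar is LL(1) if for each non-terminal N with multiple productions, the predict sets of those productions are pairwise disjoint, where PREDICT(N → α) = (FIRST(α) \ {ε}) ∪ (FOLLOW(N) if α ⇒* ε).

Relevant sets:
  FOLLOW(A) = { $ }

For F:
  PREDICT(F → '+' b F) = { '+' }
  PREDICT(F → b g A) = { 'b' }
For A:
  PREDICT(A → b) = { 'b' }
  PREDICT(A → ε) = { $ }

All predict sets are disjoint. The grammar IS LL(1).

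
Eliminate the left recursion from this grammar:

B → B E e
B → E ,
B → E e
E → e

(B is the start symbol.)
B is directly left-recursive. The standard transformation for
  A → A α₁ | ... | A α_m | β₁ | ... | β_n
is
  A  → β₁ A' | ... | β_n A'
  A' → α₁ A' | ... | α_m A' | ε

B → E , becomes B → E , B'
B → E e becomes B → E e B'
B → B E e becomes B' → E e B'
Add B' → ε

Productions for other non-terminals are unchanged:
  E → e

Resulting grammar:
B → E , B'
B → E e B'
B' → E e B'
B' → ε
E → e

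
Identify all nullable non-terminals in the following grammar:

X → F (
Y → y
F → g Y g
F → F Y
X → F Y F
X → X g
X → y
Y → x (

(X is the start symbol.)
None

There are no ε-productions, so no non-terminal can derive ε.
No non-terminals are nullable.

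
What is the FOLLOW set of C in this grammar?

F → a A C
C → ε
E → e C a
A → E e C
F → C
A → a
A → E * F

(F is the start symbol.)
{ $, 'a' }

To compute FOLLOW(C), find every occurrence of C on a right-hand side N → α C β: add FIRST(β) \ {ε}, and if β is empty or nullable also add FOLLOW(N). Iterate to a fixed point.

In F → a A C: C is at the end, add FOLLOW(F)
In E → e C a: C is followed by a, add FIRST(a) \ {ε} = { 'a' }
In A → E e C: C is at the end, add FOLLOW(A)
In F → C: C is at the end, add FOLLOW(F)

The FOLLOW sets referred to above (computed the same way, to a fixed point):
  FOLLOW(F) = { $ }
  FOLLOW(A) = { $ }

Taking the union: FOLLOW(C) = { $, 'a' }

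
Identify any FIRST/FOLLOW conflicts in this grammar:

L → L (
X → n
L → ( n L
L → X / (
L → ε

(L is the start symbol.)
A FIRST/FOLLOW conflict occurs when a non-terminal N has a nullable alternative N → β (β ⇒* ε) and another alternative N → α with FIRST(α) ∩ FOLLOW(N) ≠ ∅: on such a lookahead the parser cannot decide between expanding α and letting N vanish via β.

Nullable non-terminals: L.
FIRST sets used below: FIRST(L) = { '(', 'n', ε }, FIRST(X) = { 'n' }

L: nullable alternative(s) L → ε; FOLLOW(L) = { $, '(' }
  L → L (: FIRST \ {ε} = { '(', 'n' } — overlaps FOLLOW(L) on { '(' }: CONFLICT
  L → ( n L: FIRST \ {ε} = { '(' } — overlaps FOLLOW(L) on { '(' }: CONFLICT
  L → X / (: FIRST \ {ε} = { 'n' } — disjoint from FOLLOW(L)
  L → ε: FIRST \ {ε} = { } — this is the only nullable alternative, skip

X has no nullable alternative, so no FIRST/FOLLOW check is needed there.

So the grammar has 2 FIRST/FOLLOW conflicts (marked CONFLICT above).

Answer: Yes. L → L '(' with FOLLOW(L) on { '(' }; L → '(' n L with FOLLOW(L) on { '(' }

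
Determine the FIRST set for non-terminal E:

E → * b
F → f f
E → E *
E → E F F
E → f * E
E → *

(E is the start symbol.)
To compute FIRST(E), examine every production with E on the left-hand side, reading each right-hand side left to right until a non-nullable symbol is reached.

From E → * b:
  - '*' is a terminal: add '*' and stop
From E → E *:
  - E is the symbol being defined: contributes nothing new
    E is not nullable, so stop
From E → E F F:
  - E is the symbol being defined: contributes nothing new
    E is not nullable, so stop
From E → f * E:
  - f is a terminal: add 'f' and stop
From E → *:
  - '*' is a terminal: add '*' and stop

Collecting: FIRST(E) = { '*', 'f' }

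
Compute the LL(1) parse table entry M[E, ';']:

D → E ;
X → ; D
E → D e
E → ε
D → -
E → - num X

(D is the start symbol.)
To find M[E, ';'], we find productions for E where ';' is in the predict set (PREDICT(N → α) = (FIRST(α) \ {ε}) ∪ (FOLLOW(N) if α ⇒* ε)).

Relevant sets:
  FIRST(D) = { '-', ';' }
  FOLLOW(E) = { ';' }

E → D e: PREDICT = { '-', ';' }
  ';' is in predict set, so this production goes in M[E, ';']
E → ε: PREDICT = { ';' }
  ';' is in predict set, so this production goes in M[E, ';']
E → - num X: PREDICT = { '-' }

M[E, ';'] = E → D e, E → ε  (a multiply-defined cell — the grammar is not LL(1))

Answer: E → D e, E → ε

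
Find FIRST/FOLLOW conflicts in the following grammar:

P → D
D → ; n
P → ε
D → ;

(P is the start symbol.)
No FIRST/FOLLOW conflicts.

A FIRST/FOLLOW conflict occurs when a non-terminal N has a nullable alternative N → β (β ⇒* ε) and another alternative N → α with FIRST(α) ∩ FOLLOW(N) ≠ ∅: on such a lookahead the parser cannot decide between expanding α and letting N vanish via β.

Nullable non-terminals: P.
FIRST sets used below: FIRST(D) = { ';' }

P: nullable alternative(s) P → ε; FOLLOW(P) = { $ }
  P → D: FIRST \ {ε} = { ';' } — disjoint from FOLLOW(P)
  P → ε: FIRST \ {ε} = { } — this is the only nullable alternative, skip

D has no nullable alternative, so no FIRST/FOLLOW check is needed there.

No FIRST/FOLLOW conflicts found.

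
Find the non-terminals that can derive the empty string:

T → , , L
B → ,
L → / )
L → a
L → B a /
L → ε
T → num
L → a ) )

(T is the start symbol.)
ε-productions: L → ε
So L is immediately nullable.
No further non-terminal can be added: every production for the remaining non-terminals contains a terminal or a non-nullable non-terminal.
Nullable = { 'L' }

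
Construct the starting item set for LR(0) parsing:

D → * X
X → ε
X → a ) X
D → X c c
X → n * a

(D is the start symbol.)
First, augment the grammar with D' → D
I₀ = CLOSURE({ [D' → . D] }):
  [D' → . D] has the dot before D: add [D → . * X], [D → . X c c]
  [D → . X c c] has the dot before X: add [X → .], [X → . a ) X], [X → . n * a]
No further items can be added.

I₀ = { [D → . * X], [D → . X c c], [D' → . D], [X → . a ) X], [X → . n * a], [X → .] }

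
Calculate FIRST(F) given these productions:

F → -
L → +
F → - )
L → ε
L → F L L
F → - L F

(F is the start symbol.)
{ '-' }

From F → -:
  - '-' is a terminal: add '-' and stop
From F → - ):
  - '-' is a terminal: add '-' and stop
From F → - L F:
  - '-' is a terminal: add '-' and stop

Collecting: FIRST(F) = { '-' }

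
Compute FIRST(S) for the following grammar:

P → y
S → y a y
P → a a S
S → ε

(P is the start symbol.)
To compute FIRST(S), examine every production with S on the left-hand side, reading each right-hand side left to right until a non-nullable symbol is reached.

From S → y a y:
  - y is a terminal: add 'y' and stop
From S → ε:
  - ε-production, so ε ∈ FIRST(S)

Collecting: FIRST(S) = { 'y', ε }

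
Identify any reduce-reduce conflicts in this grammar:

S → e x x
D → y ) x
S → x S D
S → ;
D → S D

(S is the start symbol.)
No reduce-reduce conflicts

A reduce-reduce conflict occurs when an LR(0) state has two complete items [A → α .] and [B → β .] — both call for a reduction, and with no lookahead the parser cannot choose between them.

Augment with S' → S and build the canonical LR(0) collection (I0 = CLOSURE({[S' → . S]}), then GOTO on every symbol after a dot until no new states appear). It has 14 states:
  I0: { [S → . ;], [S → . e x x], [S → . x S D], [S' → . S] }  — shift
  I1: { [S → ; .] }  — reduce
  I2: { [S' → S .] }  — accept
  I3: { [S → e . x x] }  — shift
  I4: { [S → . ;], [S → . e x x], [S → . x S D], [S → x . S D] }  — shift
  I5: { [D → . S D], [D → . y ) x], [S → . ;], [S → . e x x], [S → . x S D], [S → x S . D] }  — shift
  I6: { [S → x S D .] }  — reduce
  I7: { [D → . S D], [D → . y ) x], [D → S . D], [S → . ;], [S → . e x x], [S → . x S D] }  — shift
  I8: { [D → y . ) x] }  — shift
  I9: { [D → y ) . x] }  — shift
  I10: { [D → y ) x .] }  — reduce
  I11: { [D → S D .] }  — reduce
  I12: { [S → e x . x] }  — shift
  I13: { [S → e x x .] }  — reduce

No state contains more than one complete item.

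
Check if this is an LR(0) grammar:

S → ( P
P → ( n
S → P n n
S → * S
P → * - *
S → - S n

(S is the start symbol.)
No. Shift-reduce conflict between [P → * - * .] and [P → . ( n]

Augment with S' → S and build the canonical LR(0) collection (I0 = CLOSURE({[S' → . S]}), then GOTO on every symbol after a dot until no new states appear). It has 19 states:
  I0: { [P → . ( n], [P → . * - *], [S → . ( P], [S → . * S], [S → . - S n], [S → . P n n], [S' → . S] }  — shift
  I1: { [P → ( . n], [P → . ( n], [P → . * - *], [S → ( . P] }  — shift
  I2: { [P → * . - *], [P → . ( n], [P → . * - *], [S → * . S], [S → . ( P], [S → . * S], [S → . - S n], [S → . P n n] }  — shift
  I3: { [P → . ( n], [P → . * - *], [S → - . S n], [S → . ( P], [S → . * S], [S → . - S n], [S → . P n n] }  — shift
  I4: { [S → P . n n] }  — shift
  I5: { [S' → S .] }  — accept
  I6: { [S → P n . n] }  — shift
  I7: { [S → P n n .] }  — reduce
  I8: { [S → - S . n] }  — shift
  I9: { [S → - S n .] }  — reduce
  I10: { [P → * - . *], [P → . ( n], [P → . * - *], [S → - . S n], [S → . ( P], [S → . * S], [S → . - S n], [S → . P n n] }  — shift
  I11: { [S → * S .] }  — reduce
  I12: { [P → * - * .], [P → * . - *], [P → . ( n], [P → . * - *], [S → * . S], [S → . ( P], [S → . * S], [S → . - S n], [S → . P n n] }  — shift, reduce
  I13: { [P → ( . n] }  — shift
  I14: { [P → * . - *] }  — shift
  I15: { [S → ( P .] }  — reduce
  I16: { [P → ( n .] }  — reduce
  I17: { [P → * - . *] }  — shift
  I18: { [P → * - * .] }  — reduce

Conflict in state I12:
  Shift-reduce conflict between [P → * - * .] and [P → . ( n]
So the grammar is NOT LR(0).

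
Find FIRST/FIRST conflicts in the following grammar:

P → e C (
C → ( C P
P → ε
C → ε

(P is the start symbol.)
No FIRST/FIRST conflicts.

A FIRST/FIRST conflict occurs when two productions N → α and N → β for the same non-terminal have FIRST(α) ∩ FIRST(β) ≠ ∅ (with ε ∈ FIRST of a nullable right-hand side, so two nullable alternatives also conflict).

Productions for P:
  P → e C (: FIRST = { 'e' }
  P → ε: FIRST = { ε }
Productions for C:
  C → ( C P: FIRST = { '(' }
  C → ε: FIRST = { ε }

All alternatives of each non-terminal have pairwise disjoint FIRST sets.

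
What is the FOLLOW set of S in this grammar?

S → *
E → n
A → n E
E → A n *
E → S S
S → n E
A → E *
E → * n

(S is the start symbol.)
To compute FOLLOW(S), find every occurrence of S on a right-hand side N → α S β: add FIRST(β) \ {ε}, and if β is empty or nullable also add FOLLOW(N). Iterate to a fixed point.

S is the start symbol, so $ ∈ FOLLOW(S).
In E → S S: S is followed by S, add FIRST(S) \ {ε} = { '*', 'n' }
In E → S S: S is at the end, add FOLLOW(E)

The FOLLOW sets referred to above (computed the same way, to a fixed point):
  FOLLOW(E) = { $, '*', 'n' }

Taking the union: FOLLOW(S) = { $, '*', 'n' }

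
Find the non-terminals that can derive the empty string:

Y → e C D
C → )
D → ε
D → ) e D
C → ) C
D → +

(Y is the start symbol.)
{ 'D' }

A non-terminal is nullable if it can derive ε (the empty string): either it has an ε-production, or it has a production whose right-hand side consists entirely of nullable non-terminals.

ε-productions: D → ε
So D is immediately nullable.
No further non-terminal can be added: every production for the remaining non-terminals contains a terminal or a non-nullable non-terminal.
Nullable = { 'D' }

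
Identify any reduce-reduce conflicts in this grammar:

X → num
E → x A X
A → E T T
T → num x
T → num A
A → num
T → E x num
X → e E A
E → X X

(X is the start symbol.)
Yes — I9: [A → num .] vs [X → num .]

A reduce-reduce conflict occurs when an LR(0) state has two complete items [A → α .] and [B → β .] — both call for a reduction, and with no lookahead the parser cannot choose between them.

Augment with X' → X and build the canonical LR(0) collection (I0 = CLOSURE({[X' → . X]}), then GOTO on every symbol after a dot until no new states appear). It has 21 states:
  I0: { [X → . e E A], [X → . num], [X' → . X] }  — shift
  I1: { [X' → X .] }  — accept
  I2: { [E → . X X], [E → . x A X], [X → . e E A], [X → . num], [X → e . E A] }  — shift
  I3: { [X → num .] }  — reduce
  I4: { [A → . E T T], [A → . num], [E → . X X], [E → . x A X], [X → . e E A], [X → . num], [X → e E . A] }  — shift
  I5: { [E → X . X], [X → . e E A], [X → . num] }  — shift
  I6: { [A → . E T T], [A → . num], [E → . X X], [E → . x A X], [E → x . A X], [X → . e E A], [X → . num] }  — shift
  I7: { [E → x A . X], [X → . e E A], [X → . num] }  — shift
  I8: { [A → E . T T], [E → . X X], [E → . x A X], [T → . E x num], [T → . num A], [T → . num x], [X → . e E A], [X → . num] }  — shift
  I9: { [A → num .], [X → num .] }  — 2 reduces
  I10: { [T → E . x num] }  — shift
  I11: { [A → E T . T], [E → . X X], [E → . x A X], [T → . E x num], [T → . num A], [T → . num x], [X → . e E A], [X → . num] }  — shift
  I12: { [A → . E T T], [A → . num], [E → . X X], [E → . x A X], [T → num . A], [T → num . x], [X → . e E A], [X → . num], [X → num .] }  — shift, reduce
  I13: { [T → num A .] }  — reduce
  I14: { [A → . E T T], [A → . num], [E → . X X], [E → . x A X], [E → x . A X], [T → num x .], [X → . e E A], [X → . num] }  — shift, reduce
  I15: { [A → E T T .] }  — reduce
  I16: { [T → E x . num] }  — shift
  I17: { [T → E x num .] }  — reduce
  I18: { [E → x A X .] }  — reduce
  I19: { [E → X X .] }  — reduce
  I20: { [X → e E A .] }  — reduce

I9 contains complete items [A → num .], [X → num .] — reduce-reduce conflict.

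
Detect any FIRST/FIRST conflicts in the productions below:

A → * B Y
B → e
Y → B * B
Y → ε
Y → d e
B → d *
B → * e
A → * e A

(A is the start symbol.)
Yes. A → '*' B Y / A → '*' e A on { '*' }; Y → B '*' B / Y → d e on { 'd' }

A FIRST/FIRST conflict occurs when two productions N → α and N → β for the same non-terminal have FIRST(α) ∩ FIRST(β) ≠ ∅ (with ε ∈ FIRST of a nullable right-hand side, so two nullable alternatives also conflict).

FIRST sets of the non-terminals at (or reachable through a nullable prefix from) the front of some alternative:
  FIRST(B) = { '*', 'd', 'e' }

Productions for A:
  A → * B Y: FIRST = { '*' }
  A → * e A: FIRST = { '*' }
Productions for B:
  B → e: FIRST = { 'e' }
  B → d *: FIRST = { 'd' }
  B → * e: FIRST = { '*' }
Productions for Y:
  Y → B * B: FIRST = { '*', 'd', 'e' }
  Y → ε: FIRST = { ε }
  Y → d e: FIRST = { 'd' }

Conflict for A: A → * B Y and A → * e A
  Overlap: { '*' }
Conflict for Y: Y → B * B and Y → d e
  Overlap: { 'd' }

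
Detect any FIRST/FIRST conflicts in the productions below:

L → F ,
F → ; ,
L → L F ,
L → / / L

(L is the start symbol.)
Yes. L → F ',' / L → L F ',' on { ';' }; L → L F ',' / L → '/' '/' L on { '/' }

A FIRST/FIRST conflict occurs when two productions N → α and N → β for the same non-terminal have FIRST(α) ∩ FIRST(β) ≠ ∅ (with ε ∈ FIRST of a nullable right-hand side, so two nullable alternatives also conflict).

FIRST sets of the non-terminals at (or reachable through a nullable prefix from) the front of some alternative:
  FIRST(F) = { ';' }
  FIRST(L) = { '/', ';' }

Productions for L:
  L → F ,: FIRST = { ';' }
  L → L F ,: FIRST = { '/', ';' }
  L → / / L: FIRST = { '/' }
F has only one production, so no FIRST/FIRST conflict is possible there.

Conflict for L: L → F , and L → L F ,
  Overlap: { ';' }
Conflict for L: L → L F , and L → / / L
  Overlap: { '/' }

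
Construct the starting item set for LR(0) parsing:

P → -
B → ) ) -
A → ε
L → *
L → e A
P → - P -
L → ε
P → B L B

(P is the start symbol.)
First, augment the grammar with P' → P
I₀ = CLOSURE({ [P' → . P] }):
  [P' → . P] has the dot before P: add [P → . -], [P → . - P -], [P → . B L B]
  [P → . B L B] has the dot before B: add [B → . ) ) -]
No further items can be added.

I₀ = { [B → . ) ) -], [P → . - P -], [P → . -], [P → . B L B], [P' → . P] }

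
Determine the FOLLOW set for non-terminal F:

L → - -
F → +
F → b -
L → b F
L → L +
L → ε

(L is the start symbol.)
{ $, '+' }

In L → b F: F is at the end, add FOLLOW(L)

The FOLLOW sets referred to above (computed the same way, to a fixed point):
  FOLLOW(L) = { $, '+' }

Taking the union: FOLLOW(F) = { $, '+' }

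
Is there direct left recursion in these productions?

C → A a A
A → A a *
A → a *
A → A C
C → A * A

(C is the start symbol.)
Direct left recursion occurs when N → N α for some non-terminal N (the right-hand side begins with the left-hand side itself).

C → A a A: starts with A
A → A a *: LEFT RECURSIVE (starts with A)
A → a *: starts with a
A → A C: LEFT RECURSIVE (starts with A)
C → A * A: starts with A

The grammar has direct left recursion on: A.

Answer: Yes, A is left-recursive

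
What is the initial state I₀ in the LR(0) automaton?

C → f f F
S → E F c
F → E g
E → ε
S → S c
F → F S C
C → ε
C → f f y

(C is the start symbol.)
First, augment the grammar with C' → C
I₀ = CLOSURE({ [C' → . C] }):
  [C' → . C] has the dot before C: add [C → . f f F], [C → .], [C → . f f y]
No further items can be added.

I₀ = { [C → . f f F], [C → . f f y], [C → .], [C' → . C] }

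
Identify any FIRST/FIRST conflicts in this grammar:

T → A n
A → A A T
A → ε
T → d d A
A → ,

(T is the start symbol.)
FIRST sets of the non-terminals at (or reachable through a nullable prefix from) the front of some alternative:
  FIRST(A) = { ',', 'd', 'n', ε }
  FIRST(T) = { ',', 'd', 'n' }

Productions for T:
  T → A n: FIRST = { ',', 'd', 'n' }
  T → d d A: FIRST = { 'd' }
Productions for A:
  A → A A T: FIRST = { ',', 'd', 'n' }
  A → ε: FIRST = { ε }
  A → ,: FIRST = { ',' }

Conflict for T: T → A n and T → d d A
  Overlap: { 'd' }
Conflict for A: A → A A T and A → ,
  Overlap: { ',' }

Answer: Yes. T → A n / T → d d A on { 'd' }; A → A A T / A → ',' on { ',' }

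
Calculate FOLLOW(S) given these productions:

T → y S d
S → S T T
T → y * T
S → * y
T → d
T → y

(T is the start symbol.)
In T → y S d: S is followed by d, add FIRST(d) \ {ε} = { 'd' }
In S → S T T: S is followed by T T, add FIRST(T T) \ {ε} = { 'd', 'y' }

Taking the union: FOLLOW(S) = { 'd', 'y' }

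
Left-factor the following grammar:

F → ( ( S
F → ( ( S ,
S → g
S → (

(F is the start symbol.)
F → ( ( S F'
F' → ε
F' → ,
S → g
S → (

Left-factoring transforms A → αβ₁ | αβ₂ into A → αA' and A' → β₁ | β₂
(α is the longest common prefix among the alternatives). Repeat until
no nonterminal has two alternatives with a common prefix.

Round 1: F has alternatives sharing prefix '( ( S'. Introduce F': F → ( ( S F'
  Add: F' → ε
  Add: F' → ,

No remaining common prefixes — done.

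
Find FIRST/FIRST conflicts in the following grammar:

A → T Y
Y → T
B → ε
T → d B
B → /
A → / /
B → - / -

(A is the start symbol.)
No FIRST/FIRST conflicts.

A FIRST/FIRST conflict occurs when two productions N → α and N → β for the same non-terminal have FIRST(α) ∩ FIRST(β) ≠ ∅ (with ε ∈ FIRST of a nullable right-hand side, so two nullable alternatives also conflict).

FIRST sets of the non-terminals at (or reachable through a nullable prefix from) the front of some alternative:
  FIRST(T) = { 'd' }

Productions for A:
  A → T Y: FIRST = { 'd' }
  A → / /: FIRST = { '/' }
Productions for B:
  B → ε: FIRST = { ε }
  B → /: FIRST = { '/' }
  B → - / -: FIRST = { '-' }
Y, T have only one production, so no FIRST/FIRST conflict is possible there.

All alternatives of each non-terminal have pairwise disjoint FIRST sets.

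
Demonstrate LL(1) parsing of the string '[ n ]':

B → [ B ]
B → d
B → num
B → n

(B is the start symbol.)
Stack is shown with the top on the left.

Stack    Input    Action
------------------------
B $      [ n ] $  output B → [ B ]
[ B ] $  [ n ] $  match '['
B ] $    n ] $    output B → n
n ] $    n ] $    match 'n'
] $      ] $      match ']'
$        $        accept

The string is accepted.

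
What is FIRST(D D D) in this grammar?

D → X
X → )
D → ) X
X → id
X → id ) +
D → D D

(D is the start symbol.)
FIRST sets of the non-terminals involved (from the grammar, by fixed-point iteration):
  FIRST(D) = { ')', 'id' }

To compute FIRST(D D D), process the symbols left to right:
Symbol D is a non-terminal. Add FIRST(D) \ {ε} = { ')', 'id' }
D is not nullable (ε ∉ FIRST(D)), so stop here.
FIRST(D D D) = { ')', 'id' }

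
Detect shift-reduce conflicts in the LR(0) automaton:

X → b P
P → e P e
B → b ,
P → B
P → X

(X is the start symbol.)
No shift-reduce conflicts

Augment with X' → X and build the canonical LR(0) collection (I0 = CLOSURE({[X' → . X]}), then GOTO on every symbol after a dot until no new states appear). It has 11 states:
  I0: { [X → . b P], [X' → . X] }  — shift
  I1: { [X' → X .] }  — accept
  I2: { [B → . b ,], [P → . B], [P → . X], [P → . e P e], [X → . b P], [X → b . P] }  — shift
  I3: { [P → B .] }  — reduce
  I4: { [X → b P .] }  — reduce
  I5: { [P → X .] }  — reduce
  I6: { [B → . b ,], [B → b . ,], [P → . B], [P → . X], [P → . e P e], [X → . b P], [X → b . P] }  — shift
  I7: { [B → . b ,], [P → . B], [P → . X], [P → . e P e], [P → e . P e], [X → . b P] }  — shift
  I8: { [P → e P . e] }  — shift
  I9: { [P → e P e .] }  — reduce
  I10: { [B → b , .] }  — reduce

No state contains both a complete item and a shift item.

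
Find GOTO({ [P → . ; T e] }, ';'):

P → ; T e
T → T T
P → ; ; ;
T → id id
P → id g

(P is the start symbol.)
{ [P → ; . T e], [T → . T T], [T → . id id] }

GOTO(I, ';') = CLOSURE({ [A → αX.β] : [A → α.Xβ] ∈ I, X = ';' })

Items with dot before ';', with the dot advanced:
  [P → . ; T e] → [P → ; . T e]
Closure of the advanced items:
  [P → ; . T e] has the dot before T: add [T → . T T], [T → . id id]

GOTO = { [P → ; . T e], [T → . T T], [T → . id id] }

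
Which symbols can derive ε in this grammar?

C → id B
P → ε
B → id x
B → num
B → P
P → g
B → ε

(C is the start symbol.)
{ 'B', 'P' }

A non-terminal is nullable if it can derive ε (the empty string): either it has an ε-production, or it has a production whose right-hand side consists entirely of nullable non-terminals.

ε-productions: P → ε, B → ε
So P, B are immediately nullable.
No further non-terminal can be added: every production for the remaining non-terminals contains a terminal or a non-nullable non-terminal.
Nullable = { 'B', 'P' }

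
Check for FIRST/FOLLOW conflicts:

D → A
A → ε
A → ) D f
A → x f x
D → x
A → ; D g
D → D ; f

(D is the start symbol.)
Yes. D → D ';' f with FOLLOW(D) on { ';' }; A → ';' D g with FOLLOW(A) on { ';' }

A FIRST/FOLLOW conflict occurs when a non-terminal N has a nullable alternative N → β (β ⇒* ε) and another alternative N → α with FIRST(α) ∩ FOLLOW(N) ≠ ∅: on such a lookahead the parser cannot decide between expanding α and letting N vanish via β.

Nullable non-terminals: A, D.
FIRST sets used below: FIRST(A) = { ')', ';', 'x', ε }, FIRST(D) = { ')', ';', 'x', ε }

A: nullable alternative(s) A → ε; FOLLOW(A) = { $, ';', 'f', 'g' }
  A → ε: FIRST \ {ε} = { } — this is the only nullable alternative, skip
  A → ) D f: FIRST \ {ε} = { ')' } — disjoint from FOLLOW(A)
  A → x f x: FIRST \ {ε} = { 'x' } — disjoint from FOLLOW(A)
  A → ; D g: FIRST \ {ε} = { ';' } — overlaps FOLLOW(A) on { ';' }: CONFLICT

D: nullable alternative(s) D → A; FOLLOW(D) = { $, ';', 'f', 'g' }
  D → A: FIRST \ {ε} = { ')', ';', 'x' } — this is the only nullable alternative, skip
  D → x: FIRST \ {ε} = { 'x' } — disjoint from FOLLOW(D)
  D → D ; f: FIRST \ {ε} = { ')', ';', 'x' } — overlaps FOLLOW(D) on { ';' }: CONFLICT

So the grammar has 2 FIRST/FOLLOW conflicts (marked CONFLICT above).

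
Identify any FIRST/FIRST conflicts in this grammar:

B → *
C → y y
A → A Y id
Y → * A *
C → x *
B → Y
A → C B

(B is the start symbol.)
A FIRST/FIRST conflict occurs when two productions N → α and N → β for the same non-terminal have FIRST(α) ∩ FIRST(β) ≠ ∅ (with ε ∈ FIRST of a nullable right-hand side, so two nullable alternatives also conflict).

FIRST sets of the non-terminals at (or reachable through a nullable prefix from) the front of some alternative:
  FIRST(Y) = { '*' }
  FIRST(A) = { 'x', 'y' }
  FIRST(C) = { 'x', 'y' }

Productions for B:
  B → *: FIRST = { '*' }
  B → Y: FIRST = { '*' }
Productions for C:
  C → y y: FIRST = { 'y' }
  C → x *: FIRST = { 'x' }
Productions for A:
  A → A Y id: FIRST = { 'x', 'y' }
  A → C B: FIRST = { 'x', 'y' }
Y has only one production, so no FIRST/FIRST conflict is possible there.

Conflict for B: B → * and B → Y
  Overlap: { '*' }
Conflict for A: A → A Y id and A → C B
  Overlap: { 'x', 'y' }

Answer: Yes. B → '*' / B → Y on { '*' }; A → A Y id / A → C B on { 'x', 'y' }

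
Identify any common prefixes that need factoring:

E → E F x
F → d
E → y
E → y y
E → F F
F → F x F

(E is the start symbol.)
Left-factoring is needed when two productions for the same non-terminal
share a common prefix on the right-hand side.

Productions for E:
  E → E F x
  E → y
  E → y y
  E → F F
Productions for F:
  F → d
  F → F x F

Found common prefix 'y' in productions for E

Answer: Yes, E has productions with common prefix 'y'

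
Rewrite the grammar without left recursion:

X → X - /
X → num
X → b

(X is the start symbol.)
X is directly left-recursive. The standard transformation for
  A → A α₁ | ... | A α_m | β₁ | ... | β_n
is
  A  → β₁ A' | ... | β_n A'
  A' → α₁ A' | ... | α_m A' | ε

X → num becomes X → num X'
X → b becomes X → b X'
X → X - / becomes X' → - / X'
Add X' → ε

Resulting grammar:
X → num X'
X → b X'
X' → - / X'
X' → ε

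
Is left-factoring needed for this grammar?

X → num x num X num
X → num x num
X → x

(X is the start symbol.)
Left-factoring is needed when two productions for the same non-terminal
share a common prefix on the right-hand side.

Productions for X:
  X → num x num X num
  X → num x num
  X → x

Found common prefix 'num x num' in productions for X

Answer: Yes, X has productions with common prefix 'num x num'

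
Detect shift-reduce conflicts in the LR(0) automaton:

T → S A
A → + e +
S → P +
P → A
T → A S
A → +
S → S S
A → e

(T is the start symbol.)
Yes — I1: [A → + .] vs [A → + . e +]; I2: [P → A .] vs [A → . +]; I8: [S → S S .] vs [A → . +]; I11: [T → A S .] vs [A → . +]

A shift-reduce conflict occurs when an LR(0) state has both:
  - a complete (reduce) item [A → α .] (dot at the end), and
  - a shift item [B → β . c γ] (dot before a terminal).

Augment with T' → T and build the canonical LR(0) collection (I0 = CLOSURE({[T' → . T]}), then GOTO on every symbol after a dot until no new states appear). It has 14 states:
  I0: { [A → . + e +], [A → . +], [A → . e], [P → . A], [S → . P +], [S → . S S], [T → . A S], [T → . S A], [T' → . T] }  — shift
  I1: { [A → + . e +], [A → + .] }  — shift, reduce
  I2: { [A → . + e +], [A → . +], [A → . e], [P → . A], [P → A .], [S → . P +], [S → . S S], [T → A . S] }  — shift, reduce
  I3: { [S → P . +] }  — shift
  I4: { [A → . + e +], [A → . +], [A → . e], [P → . A], [S → . P +], [S → . S S], [S → S . S], [T → S . A] }  — shift
  I5: { [T' → T .] }  — accept
  I6: { [A → e .] }  — reduce
  I7: { [P → A .], [T → S A .] }  — 2 reduces
  I8: { [A → . + e +], [A → . +], [A → . e], [P → . A], [S → . P +], [S → . S S], [S → S . S], [S → S S .] }  — shift, reduce
  I9: { [P → A .] }  — reduce
  I10: { [S → P + .] }  — reduce
  I11: { [A → . + e +], [A → . +], [A → . e], [P → . A], [S → . P +], [S → . S S], [S → S . S], [T → A S .] }  — shift, reduce
  I12: { [A → + e . +] }  — shift
  I13: { [A → + e + .] }  — reduce

I1 contains reduce item [A → + .] and shift item [A → + . e +] — shift-reduce conflict.
I2 contains reduce item [P → A .] and shift items [A → . +], [A → . + e +], [A → . e] — shift-reduce conflict.
I8 contains reduce item [S → S S .] and shift items [A → . +], [A → . + e +], [A → . e] — shift-reduce conflict.
I11 contains reduce item [T → A S .] and shift items [A → . +], [A → . + e +], [A → . e] — shift-reduce conflict.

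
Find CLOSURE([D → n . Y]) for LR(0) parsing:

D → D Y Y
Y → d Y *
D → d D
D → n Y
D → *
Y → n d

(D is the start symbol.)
{ [D → n . Y], [Y → . d Y *], [Y → . n d] }

Start with: [D → n . Y]
  [D → n . Y] has the dot before Y: add [Y → . d Y *], [Y → . n d]
No further items can be added.

CLOSURE = { [D → n . Y], [Y → . d Y *], [Y → . n d] }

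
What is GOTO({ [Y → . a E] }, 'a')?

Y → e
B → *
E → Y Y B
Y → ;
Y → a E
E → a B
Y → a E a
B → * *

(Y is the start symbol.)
{ [E → . Y Y B], [E → . a B], [Y → . ;], [Y → . a E a], [Y → . a E], [Y → . e], [Y → a . E] }

GOTO(I, 'a') = CLOSURE({ [A → αX.β] : [A → α.Xβ] ∈ I, X = 'a' })

Items with dot before 'a', with the dot advanced:
  [Y → . a E] → [Y → a . E]
Closure of the advanced items:
  [Y → a . E] has the dot before E: add [E → . Y Y B], [E → . a B]
  [E → . Y Y B] has the dot before Y: add [Y → . e], [Y → . ;], [Y → . a E], [Y → . a E a]

GOTO = { [E → . Y Y B], [E → . a B], [Y → . ;], [Y → . a E a], [Y → . a E], [Y → . e], [Y → a . E] }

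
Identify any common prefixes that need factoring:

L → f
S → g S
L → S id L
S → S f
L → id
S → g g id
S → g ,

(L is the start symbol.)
Yes, S has productions with common prefix 'g'

Left-factoring is needed when two productions for the same non-terminal
share a common prefix on the right-hand side.

Productions for L:
  L → f
  L → S id L
  L → id
Productions for S:
  S → g S
  S → S f
  S → g g id
  S → g ,

Found common prefix 'g' in productions for S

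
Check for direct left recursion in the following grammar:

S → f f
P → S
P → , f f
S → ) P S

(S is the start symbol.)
No direct left recursion

Direct left recursion occurs when N → N α for some non-terminal N (the right-hand side begins with the left-hand side itself).

S → f f: starts with f
P → S: starts with S
P → , f f: starts with ','
S → ) P S: starts with ')'

No direct left recursion found.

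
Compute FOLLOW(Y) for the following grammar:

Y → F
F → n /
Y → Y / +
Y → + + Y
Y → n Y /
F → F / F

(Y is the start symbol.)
{ $, '/' }

To compute FOLLOW(Y), find every occurrence of Y on a right-hand side N → α Y β: add FIRST(β) \ {ε}, and if β is empty or nullable also add FOLLOW(N). Iterate to a fixed point.

Y is the start symbol, so $ ∈ FOLLOW(Y).
In Y → Y / +: Y is followed by '/' '+', add FIRST('/' '+') \ {ε} = { '/' }
In Y → + + Y: Y is at the end; this adds FOLLOW(Y) to itself — nothing new
In Y → n Y /: Y is followed by '/', add FIRST('/') \ {ε} = { '/' }

Taking the union: FOLLOW(Y) = { $, '/' }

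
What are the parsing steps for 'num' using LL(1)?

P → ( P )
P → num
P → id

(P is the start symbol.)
Stack is shown with the top on the left.

Stack  Input  Action
--------------------
P $    num $  output P → num
num $  num $  match 'num'
$      $      accept

The string is accepted.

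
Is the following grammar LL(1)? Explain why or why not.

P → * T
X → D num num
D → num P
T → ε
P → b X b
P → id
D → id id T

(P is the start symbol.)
A grammar is LL(1) if for each non-terminal N with multiple productions, the predict sets of those productions are pairwise disjoint, where PREDICT(N → α) = (FIRST(α) \ {ε}) ∪ (FOLLOW(N) if α ⇒* ε).

For P:
  PREDICT(P → '*' T) = { '*' }
  PREDICT(P → b X b) = { 'b' }
  PREDICT(P → id) = { 'id' }
For D:
  PREDICT(D → num P) = { 'num' }
  PREDICT(D → id id T) = { 'id' }
X, T have a single production, so nothing to check there.

All predict sets are disjoint. The grammar IS LL(1).

Answer: Yes, the grammar is LL(1).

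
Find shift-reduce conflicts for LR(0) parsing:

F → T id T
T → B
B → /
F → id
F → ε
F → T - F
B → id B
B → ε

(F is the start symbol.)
Yes — I0: [B → .] vs [B → . /]; I5: [B → .] vs [B → . /]; I7: [B → .] vs [B → . /]; I8: [B → .] vs [B → . /]; I9: [B → .] vs [B → . /]

Augment with F' → F and build the canonical LR(0) collection (I0 = CLOSURE({[F' → . F]}), then GOTO on every symbol after a dot until no new states appear). It has 12 states:
  I0: { [B → . /], [B → . id B], [B → .], [F → . T - F], [F → . T id T], [F → . id], [F → .], [F' → . F], [T → . B] }  — shift, 2 reduces
  I1: { [B → / .] }  — reduce
  I2: { [T → B .] }  — reduce
  I3: { [F' → F .] }  — accept
  I4: { [F → T . - F], [F → T . id T] }  — shift
  I5: { [B → . /], [B → . id B], [B → .], [B → id . B], [F → id .] }  — shift, 2 reduces
  I6: { [B → id B .] }  — reduce
  I7: { [B → . /], [B → . id B], [B → .], [B → id . B] }  — shift, reduce
  I8: { [B → . /], [B → . id B], [B → .], [F → . T - F], [F → . T id T], [F → . id], [F → .], [F → T - . F], [T → . B] }  — shift, 2 reduces
  I9: { [B → . /], [B → . id B], [B → .], [F → T id . T], [T → . B] }  — shift, reduce
  I10: { [F → T id T .] }  — reduce
  I11: { [F → T - F .] }  — reduce

I0 contains reduce items [B → .], [F → .] and shift items [B → . /], [B → . id B], [F → . id] — shift-reduce conflict.
I5 contains reduce items [B → .], [F → id .] and shift items [B → . /], [B → . id B] — shift-reduce conflict.
I7 contains reduce item [B → .] and shift items [B → . /], [B → . id B] — shift-reduce conflict.
I8 contains reduce items [B → .], [F → .] and shift items [B → . /], [B → . id B], [F → . id] — shift-reduce conflict.
I9 contains reduce item [B → .] and shift items [B → . /], [B → . id B] — shift-reduce conflict.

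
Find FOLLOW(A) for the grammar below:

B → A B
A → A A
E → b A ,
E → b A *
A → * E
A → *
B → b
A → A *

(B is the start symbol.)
{ '*', ',', 'b' }

To compute FOLLOW(A), find every occurrence of A on a right-hand side N → α A β: add FIRST(β) \ {ε}, and if β is empty or nullable also add FOLLOW(N). Iterate to a fixed point.

In B → A B: A is followed by B, add FIRST(B) \ {ε} = { '*', 'b' }
In A → A A: A is followed by A, add FIRST(A) \ {ε} = { '*' }
In A → A A: A is at the end; this adds FOLLOW(A) to itself — nothing new
In E → b A ,: A is followed by ',', add FIRST(',') \ {ε} = { ',' }
In E → b A *: A is followed by '*', add FIRST('*') \ {ε} = { '*' }
In A → A *: A is followed by '*', add FIRST('*') \ {ε} = { '*' }

Taking the union: FOLLOW(A) = { '*', ',', 'b' }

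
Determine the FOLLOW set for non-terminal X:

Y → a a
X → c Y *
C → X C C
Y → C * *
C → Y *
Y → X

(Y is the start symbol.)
In C → X C C: X is followed by C C, add FIRST(C C) \ {ε} = { 'a', 'c' }
In Y → X: X is at the end, add FOLLOW(Y)

The FOLLOW sets referred to above (computed the same way, to a fixed point):
  FOLLOW(Y) = { $, '*' }

Taking the union: FOLLOW(X) = { $, '*', 'a', 'c' }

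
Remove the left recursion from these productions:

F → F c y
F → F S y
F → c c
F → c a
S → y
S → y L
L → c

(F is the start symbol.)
F → c c F'
F → c a F'
F' → c y F'
F' → S y F'
F' → ε
S → y
S → y L
L → c

F is directly left-recursive. The standard transformation for
  A → A α₁ | ... | A α_m | β₁ | ... | β_n
is
  A  → β₁ A' | ... | β_n A'
  A' → α₁ A' | ... | α_m A' | ε

F → c c becomes F → c c F'
F → c a becomes F → c a F'
F → F c y becomes F' → c y F'
F → F S y becomes F' → S y F'
Add F' → ε

Productions for other non-terminals are unchanged:
  S → y
  S → y L
  L → c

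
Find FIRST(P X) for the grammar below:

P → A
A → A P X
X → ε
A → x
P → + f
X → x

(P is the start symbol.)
FIRST sets of the non-terminals involved (from the grammar, by fixed-point iteration):
  FIRST(P) = { '+', 'x' }

To compute FIRST(P X), process the symbols left to right:
Symbol P is a non-terminal. Add FIRST(P) \ {ε} = { '+', 'x' }
P is not nullable (ε ∉ FIRST(P)), so stop here.
FIRST(P X) = { '+', 'x' }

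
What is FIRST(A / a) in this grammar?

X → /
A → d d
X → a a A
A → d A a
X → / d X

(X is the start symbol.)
FIRST sets of the non-terminals involved (from the grammar, by fixed-point iteration):
  FIRST(A) = { 'd' }

To compute FIRST(A / a), process the symbols left to right:
Symbol A is a non-terminal. Add FIRST(A) \ {ε} = { 'd' }
A is not nullable (ε ∉ FIRST(A)), so stop here.
FIRST(A / a) = { 'd' }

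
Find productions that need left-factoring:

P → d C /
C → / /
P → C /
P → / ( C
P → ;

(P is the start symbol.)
Left-factoring is needed when two productions for the same non-terminal
share a common prefix on the right-hand side.

Productions for P:
  P → d C /
  P → C /
  P → / ( C
  P → ;

No common prefixes found.

Answer: No, left-factoring is not needed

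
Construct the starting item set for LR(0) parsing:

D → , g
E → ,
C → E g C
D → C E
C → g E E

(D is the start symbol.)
{ [C → . E g C], [C → . g E E], [D → . , g], [D → . C E], [D' → . D], [E → . ,] }

First, augment the grammar with D' → D
I₀ = CLOSURE({ [D' → . D] }):
  [D' → . D] has the dot before D: add [D → . , g], [D → . C E]
  [D → . C E] has the dot before C: add [C → . E g C], [C → . g E E]
  [C → . E g C] has the dot before E: add [E → . ,]
No further items can be added.

I₀ = { [C → . E g C], [C → . g E E], [D → . , g], [D → . C E], [D' → . D], [E → . ,] }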